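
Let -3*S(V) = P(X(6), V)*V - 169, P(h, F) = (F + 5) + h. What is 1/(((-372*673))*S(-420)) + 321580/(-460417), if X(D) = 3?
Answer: -4639251581472943/6642173939918564 ≈ -0.69845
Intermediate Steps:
P(h, F) = 5 + F + h (P(h, F) = (5 + F) + h = 5 + F + h)
S(V) = 169/3 - V*(8 + V)/3 (S(V) = -((5 + V + 3)*V - 169)/3 = -((8 + V)*V - 169)/3 = -(V*(8 + V) - 169)/3 = -(-169 + V*(8 + V))/3 = 169/3 - V*(8 + V)/3)
1/(((-372*673))*S(-420)) + 321580/(-460417) = 1/(((-372*673))*(169/3 - ⅓*(-420)*(8 - 420))) + 321580/(-460417) = 1/((-250356)*(169/3 - ⅓*(-420)*(-412))) + 321580*(-1/460417) = -1/(250356*(169/3 - 57680)) - 321580/460417 = -1/(250356*(-172871/3)) - 321580/460417 = -1/250356*(-3/172871) - 321580/460417 = 1/14426430692 - 321580/460417 = -4639251581472943/6642173939918564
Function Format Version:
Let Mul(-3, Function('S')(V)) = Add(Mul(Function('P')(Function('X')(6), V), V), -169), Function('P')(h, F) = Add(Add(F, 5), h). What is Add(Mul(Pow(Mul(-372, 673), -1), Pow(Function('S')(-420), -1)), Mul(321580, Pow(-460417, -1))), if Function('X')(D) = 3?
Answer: Rational(-4639251581472943, 6642173939918564) ≈ -0.69845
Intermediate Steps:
Function('P')(h, F) = Add(5, F, h) (Function('P')(h, F) = Add(Add(5, F), h) = Add(5, F, h))
Function('S')(V) = Add(Rational(169, 3), Mul(Rational(-1, 3), V, Add(8, V))) (Function('S')(V) = Mul(Rational(-1, 3), Add(Mul(Add(5, V, 3), V), -169)) = Mul(Rational(-1, 3), Add(Mul(Add(8, V), V), -169)) = Mul(Rational(-1, 3), Add(Mul(V, Add(8, V)), -169)) = Mul(Rational(-1, 3), Add(-169, Mul(V, Add(8, V)))) = Add(Rational(169, 3), Mul(Rational(-1, 3), V, Add(8, V))))
Add(Mul(Pow(Mul(-372, 673), -1), Pow(Function('S')(-420), -1)), Mul(321580, Pow(-460417, -1))) = Add(Mul(Pow(Mul(-372, 673), -1), Pow(Add(Rational(169, 3), Mul(Rational(-1, 3), -420, Add(8, -420))), -1)), Mul(321580, Pow(-460417, -1))) = Add(Mul(Pow(-250356, -1), Pow(Add(Rational(169, 3), Mul(Rational(-1, 3), -420, -412)), -1)), Mul(321580, Rational(-1, 460417))) = Add(Mul(Rational(-1, 250356), Pow(Add(Rational(169, 3), -57680), -1)), Rational(-321580, 460417)) = Add(Mul(Rational(-1, 250356), Pow(Rational(-172871, 3), -1)), Rational(-321580, 460417)) = Add(Mul(Rational(-1, 250356), Rational(-3, 172871)), Rational(-321580, 460417)) = Add(Rational(1, 14426430692), Rational(-321580, 460417)) = Rational(-4639251581472943, 6642173939918564)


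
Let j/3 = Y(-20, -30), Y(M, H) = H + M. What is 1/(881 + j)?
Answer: 1/731 ≈ 0.0013680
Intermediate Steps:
j = -150 (j = 3*(-30 - 20) = 3*(-50) = -150)
1/(881 + j) = 1/(881 - 150) = 1/731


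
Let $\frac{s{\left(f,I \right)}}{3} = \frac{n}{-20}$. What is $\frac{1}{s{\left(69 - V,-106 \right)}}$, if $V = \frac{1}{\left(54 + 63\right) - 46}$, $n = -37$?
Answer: $\frac{20}{111} \approx 0.18018$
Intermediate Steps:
$V = \frac{1}{71}$ ($V = \frac{1}{117 - 46} = \frac{1}{71} \approx 0.014085$)
$s{\left(f,I \right)} = \frac{111}{20}$ ($s{\left(f,I \right)} = 3 \left(- \frac{37}{-20}\right) = 3 \left(\left(-37\right) \left(- \frac{1}{20}\right)\right) = 3 \cdot \frac{37}{20} = \frac{111}{20}$)
$\frac{1}{s{\left(69 - V,-106 \right)}} = \frac{1}{\frac{111}{20}} = \frac{20}{111}$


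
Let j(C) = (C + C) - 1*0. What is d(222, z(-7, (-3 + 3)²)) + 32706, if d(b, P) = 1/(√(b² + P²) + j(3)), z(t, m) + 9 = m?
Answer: 537784756/16443 + √5485/16443 ≈ 32706.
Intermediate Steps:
j(C) = 2*C (j(C) = 2*C + 0 = 2*C)
z(t, m) = -9 + m
d(b, P) = 1/(6 + √(P² + b²)) (d(b, P) = 1/(√(b² + P²) + 2*3) = 1/(√(P² + b²) + 6) = 1/(6 + √(P² + b²)))
d(222, z(-7, (-3 + 3)²)) + 32706 = 1/(6 + √((-9 + (-3 + 3)²)² + 222²)) + 32706 = 1/(6 + √((-9 + 0²)² + 49284)) + 32706 = 1/(6 + √((-9 + 0)² + 49284)) + 32706 = 1/(6 + √((-9)² + 49284)) + 32706 = 1/(6 + √(81 + 49284)) + 32706 = 1/(6 + √49365) + 32706 = 1/(6 + 3*√5485) + 32706 = 32706 + 1/(6 + 3*√5485)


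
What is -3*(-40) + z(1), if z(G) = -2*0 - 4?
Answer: 116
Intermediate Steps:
z(G) = -4 (z(G) = 0 - 4 = -4)
-3*(-40) + z(1) = -3*(-40) - 4 = 120 - 4 = 116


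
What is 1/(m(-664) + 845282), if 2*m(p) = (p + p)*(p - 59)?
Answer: 1/1325354 ≈ 7.5451e-7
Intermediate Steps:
m(p) = p*(-59 + p) (m(p) = ((p + p)*(p - 59))/2 = ((2*p)*(-59 + p))/2 = (2*p*(-59 + p))/2 = p*(-59 + p))
1/(m(-664) + 845282) = 1/(-664*(-59 - 664) + 845282) = 1/(-664*(-723) + 845282) = 1/(480072 + 845282) = 1/1325354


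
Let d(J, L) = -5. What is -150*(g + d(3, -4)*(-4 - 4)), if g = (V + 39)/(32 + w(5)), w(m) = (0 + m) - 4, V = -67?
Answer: -64600/11 ≈ -5872.7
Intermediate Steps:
w(m) = -4 + m (w(m) = m - 4 = -4 + m)
g = -28/33 (g = (-67 + 39)/(32 + (-4 + 5)) = -28/(32 + 1) = -28/33 ≈ -0.84848)
-150*(g + d(3, -4)*(-4 - 4)) = -150*(-28/33 - 5*(-4 - 4)) = -150*(-28/33 - 5*(-8)) = -150*(-28/33 + 40) = -150*1292/33 = -64600/11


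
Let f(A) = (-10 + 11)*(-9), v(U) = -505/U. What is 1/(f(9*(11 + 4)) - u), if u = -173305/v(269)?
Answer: -101/9324718 ≈ -1.0831e-5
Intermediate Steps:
f(A) = -9 (f(A) = 1*(-9) = -9)
u = 9323809/101 (u = -173305/((-505/269)) = -173305/((-505*1/269)) = -173305/(-505/269) = -173305*(-269/505) = 9323809/101 ≈ 92315.)
1/(f(9*(11 + 4)) - u) = 1/(-9 - 1*9323809/101) = 1/(-9 - 9323809/101) = 1/(-9324718/101) = -101/9324718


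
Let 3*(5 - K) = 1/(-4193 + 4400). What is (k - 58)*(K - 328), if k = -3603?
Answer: 734338024/621 ≈ 1.1825e+6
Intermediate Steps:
K = 3104/621 (K = 5 - 1/(3*(-4193 + 4400)) = 5 - 1/3/207 = 5 - 1/3*1/207 = 5 - 1/621 = 3104/621 ≈ 4.9984)
(k - 58)*(K - 328) = (-3603 - 58)*(3104/621 - 328) = -3661*(-200584/621) = 734338024/621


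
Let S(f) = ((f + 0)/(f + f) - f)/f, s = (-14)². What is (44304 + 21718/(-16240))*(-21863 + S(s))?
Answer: -3083198551715627/3183040 ≈ -9.6863e+8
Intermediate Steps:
s = 196
S(f) = (½ - f)/f (S(f) = (f/((2*f)) - f)/f = (f*(1/(2*f)) - f)/f = (½ - f)/f)
(44304 + 21718/(-16240))*(-21863 + S(s)) = (44304 + 21718/(-16240))*(-21863 + (½ - 1*196)/196) = (44304 + 21718*(-1/16240))*(-21863 + (½ - 196)/196) = (44304 - 10859/8120)*(-21863 + (1/196)*(-391/2)) = 359737621*(-21863 - 391/392)/8120 = (359737621/8120)*(-8570687/392) = -3083198551715627/3183040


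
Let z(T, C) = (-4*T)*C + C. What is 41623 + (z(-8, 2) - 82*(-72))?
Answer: 47593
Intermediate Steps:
z(T, C) = C - 4*C*T (z(T, C) = -4*C*T + C = C - 4*C*T)
41623 + (z(-8, 2) - 82*(-72)) = 41623 + (2*(1 - 4*(-8)) - 82*(-72)) = 41623 + (2*(1 + 32) + 5904) = 41623 + (2*33 + 5904) = 41623 + (66 + 5904) = 41623 + 5970 = 47593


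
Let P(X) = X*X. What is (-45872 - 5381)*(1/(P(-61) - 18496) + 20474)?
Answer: -15504204146297/14775 ≈ -1.0494e+9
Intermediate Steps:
P(X) = X**2
(-45872 - 5381)*(1/(P(-61) - 18496) + 20474) = (-45872 - 5381)*(1/((-61)**2 - 18496) + 20474) = -51253*(1/(3721 - 18496) + 20474) = -51253*(1/(-14775) + 20474) = -51253*(-1/14775 + 20474) = -51253*302503349/14775 = -15504204146297/14775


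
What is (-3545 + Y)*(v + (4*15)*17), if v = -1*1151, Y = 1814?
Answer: 226761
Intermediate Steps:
v = -1151
(-3545 + Y)*(v + (4*15)*17) = (-3545 + 1814)*(-1151 + (4*15)*17) = -1731*(-1151 + 60*17) = -1731*(-1151 + 1020) = -1731*(-131) = 226761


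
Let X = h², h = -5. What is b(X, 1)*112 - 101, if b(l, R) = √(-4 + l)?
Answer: -101 + 112*√21 ≈ 412.25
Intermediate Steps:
X = 25 (X = (-5)² = 25)
b(X, 1)*112 - 101 = √(-4 + 25)*112 - 101 = √21*112 - 101 = 112*√21 - 101 = -101 + 112*√21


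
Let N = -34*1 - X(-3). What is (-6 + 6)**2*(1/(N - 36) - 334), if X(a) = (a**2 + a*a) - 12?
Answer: 0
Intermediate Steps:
X(a) = -12 + 2*a**2 (X(a) = (a**2 + a**2) - 12 = 2*a**2 - 12 = -12 + 2*a**2)
N = -40 (N = -34*1 - (-12 + 2*(-3)**2) = -34 - (-12 + 2*9) = -34 - (-12 + 18) = -34 - 1*6 = -34 - 6 = -40)
(-6 + 6)**2*(1/(N - 36) - 334) = (-6 + 6)**2*(1/(-40 - 36) - 334) = 0**2*(1/(-76) - 334) = 0*(-1/76 - 334) = 0*(-25385/76) = 0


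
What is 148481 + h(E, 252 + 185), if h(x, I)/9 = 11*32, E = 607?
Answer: 151649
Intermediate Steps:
h(x, I) = 3168 (h(x, I) = 9*(11*32) = 9*352 = 3168)
148481 + h(E, 252 + 185) = 148481 + 3168 = 151649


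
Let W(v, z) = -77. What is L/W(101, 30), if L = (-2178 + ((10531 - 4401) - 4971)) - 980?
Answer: 1999/77 ≈ 25.961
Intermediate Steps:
L = -1999 (L = (-2178 + (6130 - 4971)) - 980 = (-2178 + 1159) - 980 = -1019 - 980 = -1999)
L/W(101, 30) = -1999/(-77) = -1999*(-1/77) = 1999/77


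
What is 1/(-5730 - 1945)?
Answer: -1/7675 ≈ -0.00013029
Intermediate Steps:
1/(-5730 - 1945) = 1/(-7675) = -1/7675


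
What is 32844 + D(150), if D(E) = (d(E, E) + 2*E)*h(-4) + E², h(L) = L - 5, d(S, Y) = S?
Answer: 51294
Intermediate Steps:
h(L) = -5 + L
D(E) = E² - 27*E (D(E) = (E + 2*E)*(-5 - 4) + E² = (3*E)*(-9) + E² = -27*E + E² = E² - 27*E)
32844 + D(150) = 32844 + 150*(-27 + 150) = 32844 + 150*123 = 32844 + 18450 = 51294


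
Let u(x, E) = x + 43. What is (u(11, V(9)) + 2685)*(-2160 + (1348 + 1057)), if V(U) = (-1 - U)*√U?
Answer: 671055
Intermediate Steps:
V(U) = √U*(-1 - U)
u(x, E) = 43 + x
(u(11, V(9)) + 2685)*(-2160 + (1348 + 1057)) = ((43 + 11) + 2685)*(-2160 + (1348 + 1057)) = (54 + 2685)*(-2160 + 2405) = 2739*245 = 671055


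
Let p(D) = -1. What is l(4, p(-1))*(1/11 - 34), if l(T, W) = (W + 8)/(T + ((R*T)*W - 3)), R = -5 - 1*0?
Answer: -373/33 ≈ -11.303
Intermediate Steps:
R = -5 (R = -5 + 0 = -5)
l(T, W) = (8 + W)/(-3 + T - 5*T*W) (l(T, W) = (W + 8)/(T + ((-5*T)*W - 3)) = (8 + W)/(T + (-5*T*W - 3)) = (8 + W)/(T + (-3 - 5*T*W)) = (8 + W)/(-3 + T - 5*T*W))
l(4, p(-1))*(1/11 - 34) = ((-8 - 1*(-1))/(3 - 1*4 + 5*4*(-1)))*(1/11 - 34) = ((-8 + 1)/(3 - 4 - 20))*(1/11 - 34) = (-7/(-21))*(-373/11) = -1/21*(-7)*(-373/11) = (⅓)*(-373/11) = -373/33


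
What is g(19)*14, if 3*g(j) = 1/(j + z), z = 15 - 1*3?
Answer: 14/93 ≈ 0.15054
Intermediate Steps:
z = 12 (z = 15 - 3 = 12)
g(j) = 1/(3*(12 + j)) (g(j) = 1/(3*(j + 12)) = 1/(3*(12 + j)))
g(19)*14 = (1/(3*(12 + 19)))*14 = ((⅓)/31)*14 = ((⅓)*(1/31))*14 = (1/93)*14 = 14/93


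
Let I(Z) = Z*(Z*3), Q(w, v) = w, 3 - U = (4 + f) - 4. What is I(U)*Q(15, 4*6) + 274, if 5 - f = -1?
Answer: 679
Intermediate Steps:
f = 6 (f = 5 - 1*(-1) = 5 + 1 = 6)
U = -3 (U = 3 - ((4 + 6) - 4) = 3 - (10 - 4) = 3 - 1*6 = 3 - 6 = -3)
I(Z) = 3*Z**2 (I(Z) = Z*(3*Z) = 3*Z**2)
I(U)*Q(15, 4*6) + 274 = (3*(-3)**2)*15 + 274 = (3*9)*15 + 274 = 27*15 + 274 = 405 + 274 = 679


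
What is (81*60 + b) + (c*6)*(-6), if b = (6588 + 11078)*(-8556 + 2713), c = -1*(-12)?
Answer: -103218010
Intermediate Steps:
c = 12
b = -103222438 (b = 17666*(-5843) = -103222438)
(81*60 + b) + (c*6)*(-6) = (81*60 - 103222438) + (12*6)*(-6) = (4860 - 103222438) + 72*(-6) = -103217578 - 432 = -103218010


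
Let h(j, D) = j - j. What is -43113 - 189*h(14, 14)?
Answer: -43113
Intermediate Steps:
h(j, D) = 0
-43113 - 189*h(14, 14) = -43113 - 189*0 = -43113 - 1*0 = -43113 + 0 = -43113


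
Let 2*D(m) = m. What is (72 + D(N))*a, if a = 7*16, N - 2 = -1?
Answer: 8120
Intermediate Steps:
N = 1 (N = 2 - 1 = 1)
D(m) = m/2
a = 112
(72 + D(N))*a = (72 + (½)*1)*112 = (72 + ½)*112 = (145/2)*112 = 8120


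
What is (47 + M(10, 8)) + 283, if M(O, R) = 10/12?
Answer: 1985/6 ≈ 330.83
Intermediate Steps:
M(O, R) = 5/6 (M(O, R) = 10*(1/12) = 5/6)
(47 + M(10, 8)) + 283 = (47 + 5/6) + 283 = 287/6 + 283 = 1985/6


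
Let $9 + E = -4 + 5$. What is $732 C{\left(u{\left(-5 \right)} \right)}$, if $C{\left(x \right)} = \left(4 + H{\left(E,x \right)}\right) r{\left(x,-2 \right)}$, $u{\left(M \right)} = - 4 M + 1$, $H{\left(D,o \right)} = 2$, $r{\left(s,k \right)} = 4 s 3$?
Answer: $1106784$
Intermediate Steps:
$E = -8$ ($E = -9 + \left(-4 + 5\right) = -9 + 1 = -8$)
$r{\left(s,k \right)} = 12 s$
$u{\left(M \right)} = 1 - 4 M$
$C{\left(x \right)} = 72 x$ ($C{\left(x \right)} = \left(4 + 2\right) 12 x = 6 \cdot 12 x = 72 x$)
$732 C{\left(u{\left(-5 \right)} \right)} = 732 \cdot 72 \left(1 - -20\right) = 732 \cdot 72 \left(1 + 20\right) = 732 \cdot 72 \cdot 21 = 732 \cdot 1512 = 1106784$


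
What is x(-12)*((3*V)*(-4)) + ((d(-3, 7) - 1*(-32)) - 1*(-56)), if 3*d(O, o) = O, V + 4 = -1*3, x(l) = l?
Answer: -921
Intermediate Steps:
V = -7 (V = -4 - 1*3 = -4 - 3 = -7)
d(O, o) = O/3
x(-12)*((3*V)*(-4)) + ((d(-3, 7) - 1*(-32)) - 1*(-56)) = -12*3*(-7)*(-4) + (((1/3)*(-3) - 1*(-32)) - 1*(-56)) = -(-252)*(-4) + ((-1 + 32) + 56) = -12*84 + (31 + 56) = -1008 + 87 = -921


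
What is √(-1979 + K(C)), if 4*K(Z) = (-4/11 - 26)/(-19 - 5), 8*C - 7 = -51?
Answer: I*√34477311/132 ≈ 44.483*I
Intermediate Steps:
C = -11/2 (C = 7/8 + (⅛)*(-51) = 7/8 - 51/8 = -11/2 ≈ -5.5000)
K(Z) = 145/528 (K(Z) = ((-4/11 - 26)/(-19 - 5))/4 = ((-4*1/11 - 26)/(-24))/4 = ((-4/11 - 26)*(-1/24))/4 = (-290/11*(-1/24))/4 = (¼)*(145/132) = 145/528)
√(-1979 + K(C)) = √(-1979 + 145/528) = √(-1044767/528) = I*√34477311/132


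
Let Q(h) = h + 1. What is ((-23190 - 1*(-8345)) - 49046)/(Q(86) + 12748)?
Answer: -63891/12835 ≈ -4.9779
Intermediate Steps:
Q(h) = 1 + h
((-23190 - 1*(-8345)) - 49046)/(Q(86) + 12748) = ((-23190 - 1*(-8345)) - 49046)/((1 + 86) + 12748) = ((-23190 + 8345) - 49046)/(87 + 12748) = (-14845 - 49046)/12835 = -63891*1/12835 = -63891/12835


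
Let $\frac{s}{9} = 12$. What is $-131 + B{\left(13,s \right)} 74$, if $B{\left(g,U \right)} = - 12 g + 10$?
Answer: $-10935$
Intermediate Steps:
$s = 108$ ($s = 9 \cdot 12 = 108$)
$B{\left(g,U \right)} = 10 - 12 g$
$-131 + B{\left(13,s \right)} 74 = -131 + \left(10 - 156\right) 74 = -131 - 10804 = -10935$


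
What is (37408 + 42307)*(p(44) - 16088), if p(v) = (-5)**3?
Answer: -1292419295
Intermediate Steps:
p(v) = -125
(37408 + 42307)*(p(44) - 16088) = (37408 + 42307)*(-125 - 16088) = 79715*(-16213) = -1292419295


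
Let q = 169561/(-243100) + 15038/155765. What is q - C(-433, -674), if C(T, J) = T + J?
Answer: 8379085603827/7573294300 ≈ 1106.4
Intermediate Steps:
C(T, J) = J + T
q = -4551186273/7573294300 (q = 169561*(-1/243100) + 15038*(1/155765) = -169561/243100 + 15038/155765 = -4551186273/7573294300 ≈ -0.60095)
q - C(-433, -674) = -4551186273/7573294300 - (-674 - 433) = -4551186273/7573294300 - 1*(-1107) = -4551186273/7573294300 + 1107 = 8379085603827/7573294300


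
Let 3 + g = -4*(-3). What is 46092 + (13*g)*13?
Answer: 47613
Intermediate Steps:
g = 9 (g = -3 - 4*(-3) = -3 + 12 = 9)
46092 + (13*g)*13 = 46092 + (13*9)*13 = 46092 + 117*13 = 46092 + 1521 = 47613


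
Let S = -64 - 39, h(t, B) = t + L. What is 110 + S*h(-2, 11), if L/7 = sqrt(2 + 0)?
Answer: 316 - 721*sqrt(2) ≈ -703.65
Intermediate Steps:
L = 7*sqrt(2) (L = 7*sqrt(2 + 0) = 7*sqrt(2) ≈ 9.8995)
h(t, B) = t + 7*sqrt(2)
S = -103
110 + S*h(-2, 11) = 110 - 103*(-2 + 7*sqrt(2)) = 110 + (206 - 721*sqrt(2)) = 316 - 721*sqrt(2)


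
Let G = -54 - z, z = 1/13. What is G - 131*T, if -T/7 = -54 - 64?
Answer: -1407381/13 ≈ -1.0826e+5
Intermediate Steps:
T = 826 (T = -7*(-54 - 64) = -7*(-118) = 826)
z = 1/13 ≈ 0.076923
G = -703/13 (G = -54 - 1*1/13 = -54 - 1/13 = -703/13 ≈ -54.077)
G - 131*T = -703/13 - 131*826 = -703/13 - 108206 = -1407381/13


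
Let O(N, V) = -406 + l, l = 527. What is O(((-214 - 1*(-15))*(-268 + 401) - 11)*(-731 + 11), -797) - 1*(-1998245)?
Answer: 1998366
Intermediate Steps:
O(N, V) = 121 (O(N, V) = -406 + 527 = 121)
O(((-214 - 1*(-15))*(-268 + 401) - 11)*(-731 + 11), -797) - 1*(-1998245) = 121 - 1*(-1998245) = 121 + 1998245 = 1998366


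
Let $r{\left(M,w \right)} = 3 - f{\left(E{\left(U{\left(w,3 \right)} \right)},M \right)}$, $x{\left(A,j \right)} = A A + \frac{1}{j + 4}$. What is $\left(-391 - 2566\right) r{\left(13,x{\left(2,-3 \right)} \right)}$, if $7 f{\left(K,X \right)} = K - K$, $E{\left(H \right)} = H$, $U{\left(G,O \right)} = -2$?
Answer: $-8871$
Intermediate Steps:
$x{\left(A,j \right)} = A^{2} + \frac{1}{4 + j}$
$f{\left(K,X \right)} = 0$ ($f{\left(K,X \right)} = \frac{K - K}{7} = \frac{1}{7} \cdot 0 = 0$)
$r{\left(M,w \right)} = 3$ ($r{\left(M,w \right)} = 3 - 0 = 3 + 0 = 3$)
$\left(-391 - 2566\right) r{\left(13,x{\left(2,-3 \right)} \right)} = \left(-391 - 2566\right) 3 = \left(-2957\right) 3 = -8871$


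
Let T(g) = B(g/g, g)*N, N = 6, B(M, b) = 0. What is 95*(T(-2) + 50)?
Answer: 4750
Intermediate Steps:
T(g) = 0 (T(g) = 0*6 = 0)
95*(T(-2) + 50) = 95*(0 + 50) = 95*50 = 4750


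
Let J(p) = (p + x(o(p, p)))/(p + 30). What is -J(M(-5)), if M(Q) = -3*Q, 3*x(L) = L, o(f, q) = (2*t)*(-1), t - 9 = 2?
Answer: -23/135 ≈ -0.17037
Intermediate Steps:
t = 11 (t = 9 + 2 = 11)
o(f, q) = -22 (o(f, q) = (2*11)*(-1) = 22*(-1) = -22)
x(L) = L/3
J(p) = (-22/3 + p)/(30 + p) (J(p) = (p + (⅓)*(-22))/(p + 30) = (p - 22/3)/(30 + p) = (-22/3 + p)/(30 + p))
-J(M(-5)) = -(-22/3 - 3*(-5))/(30 - 3*(-5)) = -(-22/3 + 15)/(30 + 15) = -23/(45*3) = -1*23/135 = -23/135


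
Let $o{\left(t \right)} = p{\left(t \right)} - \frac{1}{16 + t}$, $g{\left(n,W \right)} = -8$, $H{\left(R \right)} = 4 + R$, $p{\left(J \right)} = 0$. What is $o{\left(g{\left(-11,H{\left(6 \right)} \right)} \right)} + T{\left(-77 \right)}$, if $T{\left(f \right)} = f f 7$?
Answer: $\frac{332023}{8} \approx 41503.0$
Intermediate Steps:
$T{\left(f \right)} = 7 f^{2}$ ($T{\left(f \right)} = f^{2} \cdot 7 = 7 f^{2}$)
$o{\left(t \right)} = - \frac{1}{16 + t}$ ($o{\left(t \right)} = 0 - \frac{1}{16 + t} = - \frac{1}{16 + t}$)
$o{\left(g{\left(-11,H{\left(6 \right)} \right)} \right)} + T{\left(-77 \right)} = - \frac{1}{16 - 8} + 7 \left(-77\right)^{2} = - \frac{1}{8} + 7 \cdot 5929 = \left(-1\right) \frac{1}{8} + 41503 = - \frac{1}{8} + 41503 = \frac{332023}{8}$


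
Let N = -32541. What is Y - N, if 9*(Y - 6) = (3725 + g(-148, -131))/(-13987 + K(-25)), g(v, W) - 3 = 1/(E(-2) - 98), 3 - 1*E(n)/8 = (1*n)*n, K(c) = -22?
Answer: 434976785375/13364586 ≈ 32547.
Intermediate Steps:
E(n) = 24 - 8*n² (E(n) = 24 - 8*1*n*n = 24 - 8*n*n = 24 - 8*n²)
g(v, W) = 317/106 (g(v, W) = 3 + 1/((24 - 8*(-2)²) - 98) = 3 + 1/((24 - 8*4) - 98) = 3 + 1/((24 - 32) - 98) = 3 + 1/(-8 - 98) = 3 + 1/(-106) = 3 - 1/106 = 317/106)
Y = 79792349/13364586 (Y = 6 + ((3725 + 317/106)/(-13987 - 22))/9 = 6 + ((395167/106)/(-14009))/9 = 6 + ((395167/106)*(-1/14009))/9 = 6 + (⅑)*(-395167/1484954) = 6 - 395167/13364586 = 79792349/13364586 ≈ 5.9704)
Y - N = 79792349/13364586 - 1*(-32541) = 79792349/13364586 + 32541 = 434976785375/13364586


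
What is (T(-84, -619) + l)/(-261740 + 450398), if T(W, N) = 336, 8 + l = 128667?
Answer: 128995/188658 ≈ 0.68375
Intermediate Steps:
l = 128659 (l = -8 + 128667 = 128659)
(T(-84, -619) + l)/(-261740 + 450398) = (336 + 128659)/(-261740 + 450398) = 128995/188658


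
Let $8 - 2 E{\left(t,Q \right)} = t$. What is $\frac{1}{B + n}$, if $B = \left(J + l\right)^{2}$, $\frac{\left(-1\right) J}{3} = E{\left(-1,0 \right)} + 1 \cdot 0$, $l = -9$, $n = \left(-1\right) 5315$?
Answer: $- \frac{4}{19235} \approx -0.00020795$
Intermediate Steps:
$n = -5315$
$E{\left(t,Q \right)} = 4 - \frac{t}{2}$
$J = - \frac{27}{2}$ ($J = - 3 \left(\left(4 - - \frac{1}{2}\right) + 1 \cdot 0\right) = - 3 \left(\left(4 + \frac{1}{2}\right) + 0\right) = - 3 \left(\frac{9}{2} + 0\right) = \left(-3\right) \frac{9}{2} = - \frac{27}{2} \approx -13.5$)
$B = \frac{2025}{4}$ ($B = \left(- \frac{27}{2} - 9\right)^{2} = \left(- \frac{45}{2}\right)^{2} = \frac{2025}{4} \approx 506.25$)
$\frac{1}{B + n} = \frac{1}{\frac{2025}{4} - 5315} = \frac{1}{- \frac{19235}{4}} = - \frac{4}{19235}$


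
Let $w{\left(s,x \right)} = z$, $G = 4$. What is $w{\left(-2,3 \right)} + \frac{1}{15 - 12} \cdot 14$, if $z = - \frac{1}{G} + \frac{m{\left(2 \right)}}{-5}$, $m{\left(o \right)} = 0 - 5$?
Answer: $\frac{65}{12} \approx 5.4167$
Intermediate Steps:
$m{\left(o \right)} = -5$ ($m{\left(o \right)} = 0 - 5 = -5$)
$z = \frac{3}{4}$ ($z = - \frac{1}{4} - \frac{5}{-5} = \left(-1\right) \frac{1}{4} - -1 = - \frac{1}{4} + 1 = \frac{3}{4} \approx 0.75$)
$w{\left(s,x \right)} = \frac{3}{4}$
$w{\left(-2,3 \right)} + \frac{1}{15 - 12} \cdot 14 = \frac{3}{4} + \frac{1}{15 - 12} \cdot 14 = \frac{3}{4} + \frac{1}{3} \cdot 14 = \frac{3}{4} + \frac{14}{3} = \frac{65}{12}$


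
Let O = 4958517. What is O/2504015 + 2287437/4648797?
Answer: 9592971837868/3880219139985 ≈ 2.4723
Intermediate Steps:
O/2504015 + 2287437/4648797 = 4958517/2504015 + 2287437/4648797 = 4958517*(1/2504015) + 2287437*(1/4648797) = 4958517/2504015 + 762479/1549599 = 9592971837868/3880219139985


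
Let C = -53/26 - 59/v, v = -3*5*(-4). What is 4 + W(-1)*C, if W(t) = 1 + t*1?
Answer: 4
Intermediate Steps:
v = 60 (v = -15*(-4) = 60)
W(t) = 1 + t
C = -2357/780 (C = -53/26 - 59/60 = -2357/780 ≈ -3.0218)
4 + W(-1)*C = 4 + (1 - 1)*(-2357/780) = 4 + 0*(-2357/780) = 4 + 0 = 4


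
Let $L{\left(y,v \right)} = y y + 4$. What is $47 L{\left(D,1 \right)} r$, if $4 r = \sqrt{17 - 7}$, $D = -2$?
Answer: $94 \sqrt{10} \approx 297.25$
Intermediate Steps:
$L{\left(y,v \right)} = 4 + y^{2}$ ($L{\left(y,v \right)} = y^{2} + 4 = 4 + y^{2}$)
$r = \frac{\sqrt{10}}{4}$ ($r = \frac{\sqrt{17 - 7}}{4} = \frac{\sqrt{10}}{4} \approx 0.79057$)
$47 L{\left(D,1 \right)} r = 47 \left(4 + \left(-2\right)^{2}\right) \frac{\sqrt{10}}{4} = 47 \left(4 + 4\right) \frac{\sqrt{10}}{4} = 47 \cdot 8 \frac{\sqrt{10}}{4} = 376 \frac{\sqrt{10}}{4} = 94 \sqrt{10}$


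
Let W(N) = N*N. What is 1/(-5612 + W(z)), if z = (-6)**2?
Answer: -1/4316 ≈ -0.00023170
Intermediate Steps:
z = 36
W(N) = N**2
1/(-5612 + W(z)) = 1/(-5612 + 36**2) = 1/(-5612 + 1296) = 1/(-4316) = -1/4316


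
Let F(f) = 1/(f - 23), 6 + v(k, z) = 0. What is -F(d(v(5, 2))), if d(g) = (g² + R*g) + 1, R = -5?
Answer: -1/44 ≈ -0.022727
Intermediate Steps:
v(k, z) = -6 (v(k, z) = -6 + 0 = -6)
d(g) = 1 + g² - 5*g (d(g) = (g² - 5*g) + 1 = 1 + g² - 5*g)
F(f) = 1/(-23 + f)
-F(d(v(5, 2))) = -1/(-23 + (1 + (-6)² - 5*(-6))) = -1/(-23 + (1 + 36 + 30)) = -1/(-23 + 67) = -1/44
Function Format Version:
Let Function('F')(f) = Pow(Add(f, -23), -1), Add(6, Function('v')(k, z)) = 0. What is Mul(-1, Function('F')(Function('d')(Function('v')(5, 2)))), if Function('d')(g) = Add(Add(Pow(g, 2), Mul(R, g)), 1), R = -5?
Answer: Rational(-1, 44) ≈ -0.022727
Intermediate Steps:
Function('v')(k, z) = -6 (Function('v')(k, z) = Add(-6, 0) = -6)
Function('d')(g) = Add(1, Pow(g, 2), Mul(-5, g)) (Function('d')(g) = Add(Add(Pow(g, 2), Mul(-5, g)), 1) = Add(1, Pow(g, 2), Mul(-5, g)))
Function('F')(f) = Pow(Add(-23, f), -1)
Mul(-1, Function('F')(Function('d')(Function('v')(5, 2)))) = Mul(-1, Pow(Add(-23, Add(1, Pow(-6, 2), Mul(-5, -6))), -1)) = Mul(-1, Pow(Add(-23, Add(1, 36, 30)), -1)) = Mul(-1, Pow(Add(-23, 67), -1)) = Mul(-1, Pow(44, -1)) = Mul(-1, Rational(1, 44)) = Rational(-1, 44)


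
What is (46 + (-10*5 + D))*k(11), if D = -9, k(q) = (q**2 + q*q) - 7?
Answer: -3055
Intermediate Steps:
k(q) = -7 + 2*q**2 (k(q) = (q**2 + q**2) - 7 = 2*q**2 - 7 = -7 + 2*q**2)
(46 + (-10*5 + D))*k(11) = (46 + (-10*5 - 9))*(-7 + 2*11**2) = (46 + (-50 - 9))*(-7 + 2*121) = (46 - 59)*(-7 + 242) = -13*235 = -3055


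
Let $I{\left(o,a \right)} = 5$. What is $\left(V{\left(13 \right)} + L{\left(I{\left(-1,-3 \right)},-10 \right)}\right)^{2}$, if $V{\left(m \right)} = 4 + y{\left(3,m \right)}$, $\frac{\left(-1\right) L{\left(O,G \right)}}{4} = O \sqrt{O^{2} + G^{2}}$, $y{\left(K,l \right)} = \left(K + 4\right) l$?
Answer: $59025 - 19000 \sqrt{5} \approx 16540.0$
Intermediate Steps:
$y{\left(K,l \right)} = l \left(4 + K\right)$ ($y{\left(K,l \right)} = \left(4 + K\right) l = l \left(4 + K\right)$)
$L{\left(O,G \right)} = - 4 O \sqrt{G^{2} + O^{2}}$ ($L{\left(O,G \right)} = - 4 O \sqrt{O^{2} + G^{2}} = - 4 O \sqrt{G^{2} + O^{2}}$)
$V{\left(m \right)} = 4 + 7 m$ ($V{\left(m \right)} = 4 + m \left(4 + 3\right) = 4 + m 7 = 4 + 7 m$)
$\left(V{\left(13 \right)} + L{\left(I{\left(-1,-3 \right)},-10 \right)}\right)^{2} = \left(\left(4 + 7 \cdot 13\right) - 20 \sqrt{\left(-10\right)^{2} + 5^{2}}\right)^{2} = \left(\left(4 + 91\right) - 20 \sqrt{100 + 25}\right)^{2} = \left(95 - 20 \sqrt{125}\right)^{2} = \left(95 - 20 \cdot 5 \sqrt{5}\right)^{2} = \left(95 - 100 \sqrt{5}\right)^{2}$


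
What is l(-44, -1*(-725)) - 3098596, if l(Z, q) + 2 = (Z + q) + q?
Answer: -3097192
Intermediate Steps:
l(Z, q) = -2 + Z + 2*q (l(Z, q) = -2 + ((Z + q) + q) = -2 + (Z + 2*q) = -2 + Z + 2*q)
l(-44, -1*(-725)) - 3098596 = (-2 - 44 + 2*(-1*(-725))) - 3098596 = (-2 - 44 + 2*725) - 3098596 = (-2 - 44 + 1450) - 3098596 = 1404 - 3098596 = -3097192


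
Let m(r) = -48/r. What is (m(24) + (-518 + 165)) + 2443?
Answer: 2088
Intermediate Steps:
(m(24) + (-518 + 165)) + 2443 = (-48/24 + (-518 + 165)) + 2443 = (-48*1/24 - 353) + 2443 = (-2 - 353) + 2443 = -355 + 2443 = 2088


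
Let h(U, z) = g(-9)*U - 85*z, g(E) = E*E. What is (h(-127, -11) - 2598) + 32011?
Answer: 20061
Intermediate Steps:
g(E) = E²
h(U, z) = -85*z + 81*U (h(U, z) = (-9)²*U - 85*z = 81*U - 85*z = -85*z + 81*U)
(h(-127, -11) - 2598) + 32011 = ((-85*(-11) + 81*(-127)) - 2598) + 32011 = ((935 - 10287) - 2598) + 32011 = (-9352 - 2598) + 32011 = -11950 + 32011 = 20061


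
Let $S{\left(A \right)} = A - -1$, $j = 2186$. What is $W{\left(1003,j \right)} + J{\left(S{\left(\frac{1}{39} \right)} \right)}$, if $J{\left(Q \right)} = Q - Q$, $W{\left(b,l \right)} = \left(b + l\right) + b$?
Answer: $4192$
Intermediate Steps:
$W{\left(b,l \right)} = l + 2 b$
$S{\left(A \right)} = 1 + A$ ($S{\left(A \right)} = A + \left(-11 + 12\right) = A + 1 = 1 + A$)
$J{\left(Q \right)} = 0$
$W{\left(1003,j \right)} + J{\left(S{\left(\frac{1}{39} \right)} \right)} = \left(2186 + 2 \cdot 1003\right) + 0 = \left(2186 + 2006\right) + 0 = 4192 + 0 = 4192$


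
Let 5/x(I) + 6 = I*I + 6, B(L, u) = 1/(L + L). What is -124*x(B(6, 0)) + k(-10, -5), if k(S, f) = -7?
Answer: -89287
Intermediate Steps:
B(L, u) = 1/(2*L)
x(I) = 5/I² (x(I) = 5/(-6 + (I*I + 6)) = 5/(-6 + (I² + 6)) = 5/(-6 + (6 + I²)) = 5/(I²) = 5/I²)
-124*x(B(6, 0)) + k(-10, -5) = -620/((½)/6)² - 7 = -620/((½)*(⅙))² - 7 = -620/12⁻² - 7 = -620*144 - 7 = -124*720 - 7 = -89280 - 7 = -89287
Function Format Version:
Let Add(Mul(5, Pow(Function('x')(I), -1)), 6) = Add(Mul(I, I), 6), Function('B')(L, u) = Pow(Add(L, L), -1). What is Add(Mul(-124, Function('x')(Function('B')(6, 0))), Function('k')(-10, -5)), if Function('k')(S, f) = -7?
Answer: -89287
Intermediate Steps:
Function('B')(L, u) = Mul(Rational(1, 2), Pow(L, -1)) (Function('B')(L, u) = Pow(Mul(2, L), -1) = Mul(Rational(1, 2), Pow(L, -1)))
Function('x')(I) = Mul(5, Pow(I, -2)) (Function('x')(I) = Mul(5, Pow(Add(-6, Add(Mul(I, I), 6)), -1)) = Mul(5, Pow(Add(-6, Add(Pow(I, 2), 6)), -1)) = Mul(5, Pow(Add(-6, Add(6, Pow(I, 2))), -1)) = Mul(5, Pow(Pow(I, 2), -1)) = Mul(5, Pow(I, -2)))
Add(Mul(-124, Function('x')(Function('B')(6, 0))), Function('k')(-10, -5)) = Add(Mul(-124, Mul(5, Pow(Mul(Rational(1, 2), Pow(6, -1)), -2))), -7) = Add(Mul(-124, Mul(5, Pow(Mul(Rational(1, 2), Rational(1, 6)), -2))), -7) = Add(Mul(-124, Mul(5, Pow(Rational(1, 12), -2))), -7) = Add(Mul(-124, Mul(5, 144)), -7) = Add(Mul(-124, 720), -7) = Add(-89280, -7) = -89287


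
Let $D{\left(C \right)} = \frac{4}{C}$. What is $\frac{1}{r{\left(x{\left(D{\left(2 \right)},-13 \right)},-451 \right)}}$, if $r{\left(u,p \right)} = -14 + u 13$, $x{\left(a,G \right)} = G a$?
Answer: $- \frac{1}{352} \approx -0.0028409$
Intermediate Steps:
$r{\left(u,p \right)} = -14 + 13 u$
$\frac{1}{r{\left(x{\left(D{\left(2 \right)},-13 \right)},-451 \right)}} = \frac{1}{-14 + 13 \left(- 13 \cdot \frac{4}{2}\right)} = \frac{1}{-14 + 13 \left(- 13 \cdot 4 \cdot \frac{1}{2}\right)} = \frac{1}{-14 + 13 \left(\left(-13\right) 2\right)} = \frac{1}{-14 + 13 \left(-26\right)} = \frac{1}{-14 - 338} = \frac{1}{-352} = - \frac{1}{352}$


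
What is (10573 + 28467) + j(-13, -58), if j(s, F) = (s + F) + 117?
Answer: 39086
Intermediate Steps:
j(s, F) = 117 + F + s (j(s, F) = (F + s) + 117 = 117 + F + s)
(10573 + 28467) + j(-13, -58) = (10573 + 28467) + (117 - 58 - 13) = 39040 + 46 = 39086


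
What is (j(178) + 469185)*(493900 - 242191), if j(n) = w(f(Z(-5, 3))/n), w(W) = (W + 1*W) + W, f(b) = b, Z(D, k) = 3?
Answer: 21021461780751/178 ≈ 1.1810e+11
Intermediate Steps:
w(W) = 3*W (w(W) = (W + W) + W = 2*W + W = 3*W)
j(n) = 9/n (j(n) = 3*(3/n) = 9/n)
(j(178) + 469185)*(493900 - 242191) = (9/178 + 469185)*(493900 - 242191) = (9*(1/178) + 469185)*251709 = (9/178 + 469185)*251709 = (83514939/178)*251709 = 21021461780751/178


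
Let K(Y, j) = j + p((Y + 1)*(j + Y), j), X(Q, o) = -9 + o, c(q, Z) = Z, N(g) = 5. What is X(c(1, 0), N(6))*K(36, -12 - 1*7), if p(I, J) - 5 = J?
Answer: 132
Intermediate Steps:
p(I, J) = 5 + J
K(Y, j) = 5 + 2*j (K(Y, j) = j + (5 + j) = 5 + 2*j)
X(c(1, 0), N(6))*K(36, -12 - 1*7) = (-9 + 5)*(5 + 2*(-12 - 1*7)) = -4*(5 + 2*(-12 - 7)) = -4*(5 + 2*(-19)) = -4*(5 - 38) = -4*(-33) = 132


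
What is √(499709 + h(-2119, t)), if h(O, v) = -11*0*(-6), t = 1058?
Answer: √499709 ≈ 706.90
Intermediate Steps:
h(O, v) = 0 (h(O, v) = 0*(-6) = 0)
√(499709 + h(-2119, t)) = √(499709 + 0) = √499709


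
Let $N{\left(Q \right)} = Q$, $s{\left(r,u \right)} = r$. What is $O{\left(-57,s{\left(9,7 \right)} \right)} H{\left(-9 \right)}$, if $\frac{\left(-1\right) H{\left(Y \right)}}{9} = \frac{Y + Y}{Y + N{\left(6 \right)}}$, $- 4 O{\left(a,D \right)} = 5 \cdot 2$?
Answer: $135$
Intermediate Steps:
$O{\left(a,D \right)} = - \frac{5}{2}$ ($O{\left(a,D \right)} = - \frac{5 \cdot 2}{4} = \left(- \frac{1}{4}\right) 10 = - \frac{5}{2}$)
$H{\left(Y \right)} = - \frac{18 Y}{6 + Y}$ ($H{\left(Y \right)} = - 9 \frac{Y + Y}{Y + 6} = - 9 \frac{2 Y}{6 + Y} = - \frac{18 Y}{6 + Y}$)
$O{\left(-57,s{\left(9,7 \right)} \right)} H{\left(-9 \right)} = - \frac{5 \left(\left(-18\right) \left(-9\right) \frac{1}{6 - 9}\right)}{2} = - \frac{5 \left(\left(-18\right) \left(-9\right) \frac{1}{-3}\right)}{2} = - \frac{5 \left(\left(-18\right) \left(-9\right) \left(- \frac{1}{3}\right)\right)}{2} = \left(- \frac{5}{2}\right) \left(-54\right) = 135$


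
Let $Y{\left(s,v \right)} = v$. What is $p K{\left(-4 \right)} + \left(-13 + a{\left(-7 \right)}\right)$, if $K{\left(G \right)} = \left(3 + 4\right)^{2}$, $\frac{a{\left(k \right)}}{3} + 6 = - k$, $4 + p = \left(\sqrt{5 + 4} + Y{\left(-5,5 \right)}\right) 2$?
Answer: $578$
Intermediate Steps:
$p = 12$ ($p = -4 + \left(\sqrt{5 + 4} + 5\right) 2 = -4 + \left(\sqrt{9} + 5\right) 2 = -4 + \left(3 + 5\right) 2 = -4 + 8 \cdot 2 = -4 + 16 = 12$)
$a{\left(k \right)} = -18 - 3 k$ ($a{\left(k \right)} = -18 + 3 \left(- k\right) = -18 - 3 k$)
$K{\left(G \right)} = 49$ ($K{\left(G \right)} = 7^{2} = 49$)
$p K{\left(-4 \right)} + \left(-13 + a{\left(-7 \right)}\right) = 12 \cdot 49 - 10 = 588 + \left(-13 + \left(-18 + 21\right)\right) = 588 + \left(-13 + 3\right) = 588 - 10 = 578$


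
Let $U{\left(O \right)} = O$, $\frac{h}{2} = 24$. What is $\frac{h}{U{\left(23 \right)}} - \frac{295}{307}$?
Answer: $\frac{7951}{7061} \approx 1.126$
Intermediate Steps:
$h = 48$ ($h = 2 \cdot 24 = 48$)
$\frac{h}{U{\left(23 \right)}} - \frac{295}{307} = \frac{48}{23} - \frac{295}{307} = \frac{7951}{7061}$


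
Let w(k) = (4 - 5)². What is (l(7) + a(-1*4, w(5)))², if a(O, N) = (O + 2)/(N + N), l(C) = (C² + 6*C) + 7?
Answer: 9409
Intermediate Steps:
l(C) = 7 + C² + 6*C
w(k) = 1 (w(k) = (-1)² = 1)
a(O, N) = (2 + O)/(2*N) (a(O, N) = (2 + O)/((2*N)) = (2 + O)*(1/(2*N)) = (2 + O)/(2*N))
(l(7) + a(-1*4, w(5)))² = ((7 + 7² + 6*7) + (½)*(2 - 1*4)/1)² = ((7 + 49 + 42) + (½)*1*(2 - 4))² = (98 + (½)*1*(-2))² = (98 - 1)² = 97² = 9409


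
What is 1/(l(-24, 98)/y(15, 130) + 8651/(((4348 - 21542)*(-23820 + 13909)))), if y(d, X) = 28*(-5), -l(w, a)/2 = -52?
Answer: -5964340690/4430350299 ≈ -1.3462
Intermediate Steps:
l(w, a) = 104 (l(w, a) = -2*(-52) = 104)
y(d, X) = -140
1/(l(-24, 98)/y(15, 130) + 8651/(((4348 - 21542)*(-23820 + 13909)))) = 1/(104/(-140) + 8651/(((4348 - 21542)*(-23820 + 13909)))) = 1/(104*(-1/140) + 8651/((-17194*(-9911)))) = 1/(-26/35 + 8651/170409734) = 1/(-4430350299/5964340690) = -5964340690/4430350299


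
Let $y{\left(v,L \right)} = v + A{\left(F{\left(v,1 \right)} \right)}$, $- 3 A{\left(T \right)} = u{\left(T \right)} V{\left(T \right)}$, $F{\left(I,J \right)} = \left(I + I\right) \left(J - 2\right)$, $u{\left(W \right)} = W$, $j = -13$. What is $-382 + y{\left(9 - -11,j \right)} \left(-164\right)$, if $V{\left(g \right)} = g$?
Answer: $\frac{251414}{3} \approx 83805.0$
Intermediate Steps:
$F{\left(I,J \right)} = 2 I \left(-2 + J\right)$
$A{\left(T \right)} = - \frac{T^{2}}{3}$ ($A{\left(T \right)} = - \frac{T T}{3} = - \frac{T^{2}}{3}$)
$y{\left(v,L \right)} = v - \frac{4 v^{2}}{3}$ ($y{\left(v,L \right)} = v - \frac{\left(2 v \left(-2 + 1\right)\right)^{2}}{3} = v - \frac{\left(2 v \left(-1\right)\right)^{2}}{3} = v - \frac{\left(- 2 v\right)^{2}}{3} = v - \frac{4 v^{2}}{3}$)
$-382 + y{\left(9 - -11,j \right)} \left(-164\right) = -382 + \frac{\left(9 - -11\right) \left(3 - 4 \left(9 - -11\right)\right)}{3} \left(-164\right) = -382 + \frac{\left(9 + 11\right) \left(3 - 4 \left(9 + 11\right)\right)}{3} \left(-164\right) = -382 + \frac{1}{3} \cdot 20 \left(3 - 80\right) \left(-164\right) = -382 + \frac{1}{3} \cdot 20 \left(-77\right) \left(-164\right) = -382 - - \frac{252560}{3} = -382 + \frac{252560}{3} = \frac{251414}{3}$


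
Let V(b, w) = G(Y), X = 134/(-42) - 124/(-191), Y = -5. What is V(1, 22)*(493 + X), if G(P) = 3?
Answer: 1967230/1337 ≈ 1471.4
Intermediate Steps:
X = -10193/4011 (X = 134*(-1/42) - 124*(-1/191) = -67/21 + 124/191 = -10193/4011 ≈ -2.5413)
V(b, w) = 3
V(1, 22)*(493 + X) = 3*(493 - 10193/4011) = 3*(1967230/4011) = 1967230/1337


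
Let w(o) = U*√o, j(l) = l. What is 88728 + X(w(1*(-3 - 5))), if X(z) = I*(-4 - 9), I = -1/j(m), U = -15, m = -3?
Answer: 266171/3 ≈ 88724.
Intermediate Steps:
w(o) = -15*√o
I = ⅓ (I = -1/(-3) = -1*(-⅓) = ⅓ ≈ 0.33333)
X(z) = -13/3 (X(z) = (-4 - 9)/3 = (⅓)*(-13) = -13/3)
88728 + X(w(1*(-3 - 5))) = 88728 - 13/3 = 266171/3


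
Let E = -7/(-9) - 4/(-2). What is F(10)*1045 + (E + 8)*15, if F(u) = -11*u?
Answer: -344365/3 ≈ -1.1479e+5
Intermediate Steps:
E = 25/9 (E = -7*(-1/9) - 4*(-1/2) = 7/9 + 2 = 25/9 ≈ 2.7778)
F(10)*1045 + (E + 8)*15 = -11*10*1045 + (25/9 + 8)*15 = -110*1045 + (97/9)*15 = -114950 + 485/3 = -344365/3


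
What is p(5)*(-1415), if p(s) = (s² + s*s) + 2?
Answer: -73580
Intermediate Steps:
p(s) = 2 + 2*s² (p(s) = (s² + s²) + 2 = 2*s² + 2 = 2 + 2*s²)
p(5)*(-1415) = (2 + 2*5²)*(-1415) = (2 + 2*25)*(-1415) = (2 + 50)*(-1415) = 52*(-1415) = -73580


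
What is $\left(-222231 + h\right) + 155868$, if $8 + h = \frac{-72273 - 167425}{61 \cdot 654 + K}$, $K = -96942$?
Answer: $- \frac{1893046555}{28524} \approx -66367.0$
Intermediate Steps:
$h = - \frac{108343}{28524}$ ($h = -8 + \frac{-72273 - 167425}{61 \cdot 654 - 96942} = -8 - \frac{239698}{39894 - 96942} = -8 - \frac{239698}{-57048} = -8 - - \frac{119849}{28524} = -8 + \frac{119849}{28524} = - \frac{108343}{28524} \approx -3.7983$)
$\left(-222231 + h\right) + 155868 = \left(-222231 - \frac{108343}{28524}\right) + 155868 = - \frac{6339025387}{28524} + 155868 = - \frac{1893046555}{28524}$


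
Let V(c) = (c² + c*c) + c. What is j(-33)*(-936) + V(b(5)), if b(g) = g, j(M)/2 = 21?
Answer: -39257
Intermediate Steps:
j(M) = 42 (j(M) = 2*21 = 42)
V(c) = c + 2*c² (V(c) = (c² + c²) + c = 2*c² + c = c + 2*c²)
j(-33)*(-936) + V(b(5)) = 42*(-936) + 5*(1 + 2*5) = -39312 + 5*(1 + 10) = -39312 + 5*11 = -39312 + 55 = -39257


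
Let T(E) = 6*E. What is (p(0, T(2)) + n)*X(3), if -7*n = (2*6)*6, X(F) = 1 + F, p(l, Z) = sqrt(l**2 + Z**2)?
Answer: 48/7 ≈ 6.8571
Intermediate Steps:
p(l, Z) = sqrt(Z**2 + l**2)
n = -72/7 (n = -2*6*6/7 = -12*6/7 = -1/7*72 = -72/7 ≈ -10.286)
(p(0, T(2)) + n)*X(3) = (sqrt((6*2)**2 + 0**2) - 72/7)*(1 + 3) = (sqrt(12**2 + 0) - 72/7)*4 = (sqrt(144 + 0) - 72/7)*4 = (sqrt(144) - 72/7)*4 = (12 - 72/7)*4 = (12/7)*4 = 48/7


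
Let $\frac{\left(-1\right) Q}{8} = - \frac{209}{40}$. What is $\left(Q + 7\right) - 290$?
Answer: $- \frac{1206}{5} \approx -241.2$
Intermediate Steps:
$Q = \frac{209}{5}$ ($Q = - 8 \left(- \frac{209}{40}\right) = - 8 \left(\left(-209\right) \frac{1}{40}\right) = \left(-8\right) \left(- \frac{209}{40}\right) = \frac{209}{5} \approx 41.8$)
$\left(Q + 7\right) - 290 = \left(\frac{209}{5} + 7\right) - 290 = \frac{244}{5} - 290 = - \frac{1206}{5}$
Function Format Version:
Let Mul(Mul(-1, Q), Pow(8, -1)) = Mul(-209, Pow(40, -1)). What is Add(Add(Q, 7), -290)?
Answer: Rational(-1206, 5) ≈ -241.20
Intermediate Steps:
Q = Rational(209, 5) (Q = Mul(-8, Mul(-209, Pow(40, -1))) = Mul(-8, Mul(-209, Rational(1, 40))) = Mul(-8, Rational(-209, 40)) = Rational(209, 5) ≈ 41.800)
Add(Add(Q, 7), -290) = Add(Add(Rational(209, 5), 7), -290) = Add(Rational(244, 5), -290) = Rational(-1206, 5)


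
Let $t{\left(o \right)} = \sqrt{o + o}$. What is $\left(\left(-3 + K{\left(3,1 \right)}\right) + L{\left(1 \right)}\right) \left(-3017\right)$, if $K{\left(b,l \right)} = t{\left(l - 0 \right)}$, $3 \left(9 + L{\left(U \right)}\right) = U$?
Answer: $\frac{105595}{3} - 3017 \sqrt{2} \approx 30932.0$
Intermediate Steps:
$L{\left(U \right)} = -9 + \frac{U}{3}$
$t{\left(o \right)} = \sqrt{2} \sqrt{o}$ ($t{\left(o \right)} = \sqrt{2 o} = \sqrt{2} \sqrt{o}$)
$K{\left(b,l \right)} = \sqrt{2} \sqrt{l}$ ($K{\left(b,l \right)} = \sqrt{2} \sqrt{l - 0} = \sqrt{2} \sqrt{l + 0} = \sqrt{2} \sqrt{l}$)
$\left(\left(-3 + K{\left(3,1 \right)}\right) + L{\left(1 \right)}\right) \left(-3017\right) = \left(\left(-3 + \sqrt{2} \sqrt{1}\right) + \left(-9 + \frac{1}{3} \cdot 1\right)\right) \left(-3017\right) = \left(\left(-3 + \sqrt{2} \cdot 1\right) + \left(-9 + \frac{1}{3}\right)\right) \left(-3017\right) = \left(\left(-3 + \sqrt{2}\right) - \frac{26}{3}\right) \left(-3017\right) = \left(- \frac{35}{3} + \sqrt{2}\right) \left(-3017\right) = \frac{105595}{3} - 3017 \sqrt{2}$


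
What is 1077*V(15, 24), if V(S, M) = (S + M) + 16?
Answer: 59235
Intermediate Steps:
V(S, M) = 16 + M + S (V(S, M) = (M + S) + 16 = 16 + M + S)
1077*V(15, 24) = 1077*(16 + 24 + 15) = 1077*55 = 59235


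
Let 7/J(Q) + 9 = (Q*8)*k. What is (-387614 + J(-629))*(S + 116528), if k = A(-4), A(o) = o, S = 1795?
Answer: -922730800119057/20119 ≈ -4.5864e+10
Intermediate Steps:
k = -4
J(Q) = 7/(-9 - 32*Q) (J(Q) = 7/(-9 + (Q*8)*(-4)) = 7/(-9 + (8*Q)*(-4)) = 7/(-9 - 32*Q))
(-387614 + J(-629))*(S + 116528) = (-387614 + 7/(-9 - 32*(-629)))*(1795 + 116528) = (-387614 + 7/(-9 + 20128))*118323 = (-387614 + 7/20119)*118323 = -7798406059/20119*118323 = -922730800119057/20119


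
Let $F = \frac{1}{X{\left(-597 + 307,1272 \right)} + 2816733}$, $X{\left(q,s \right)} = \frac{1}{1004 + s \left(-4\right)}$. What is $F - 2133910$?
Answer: $- \frac{24547513858128526}{11503537571} \approx -2.1339 \cdot 10^{6}$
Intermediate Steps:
$X{\left(q,s \right)} = \frac{1}{1004 - 4 s}$
$F = \frac{4084}{11503537571}$ ($F = \frac{1}{- \frac{1}{-1004 + 4 \cdot 1272} + 2816733} = \frac{1}{- \frac{1}{-1004 + 5088} + 2816733} = \frac{1}{- \frac{1}{4084} + 2816733} = \frac{1}{\frac{11503537571}{4084}} = \frac{4084}{11503537571} \approx 3.5502 \cdot 10^{-7}$)
$F - 2133910 = \frac{4084}{11503537571} - 2133910 = - \frac{24547513858128526}{11503537571}$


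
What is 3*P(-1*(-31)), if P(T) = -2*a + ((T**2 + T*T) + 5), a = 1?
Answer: 5775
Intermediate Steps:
P(T) = 3 + 2*T**2 (P(T) = -2*1 + ((T**2 + T*T) + 5) = -2 + ((T**2 + T**2) + 5) = -2 + (2*T**2 + 5) = -2 + (5 + 2*T**2) = 3 + 2*T**2)
3*P(-1*(-31)) = 3*(3 + 2*(-1*(-31))**2) = 3*(3 + 2*31**2) = 3*(3 + 2*961) = 3*(3 + 1922) = 3*1925 = 5775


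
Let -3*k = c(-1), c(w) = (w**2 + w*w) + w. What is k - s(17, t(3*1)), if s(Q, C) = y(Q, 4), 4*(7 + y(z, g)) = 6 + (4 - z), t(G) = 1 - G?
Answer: 101/12 ≈ 8.4167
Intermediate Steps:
y(z, g) = -9/2 - z/4 (y(z, g) = -7 + (6 + (4 - z))/4 = -7 + (10 - z)/4 = -7 + (5/2 - z/4) = -9/2 - z/4)
s(Q, C) = -9/2 - Q/4
c(w) = w + 2*w**2 (c(w) = (w**2 + w**2) + w = 2*w**2 + w = w + 2*w**2)
k = -1/3 (k = -(-1)*(1 + 2*(-1))/3 = -(-1)*(1 - 2)/3 = -(-1)*(-1)/3 = -1/3*1 = -1/3 ≈ -0.33333)
k - s(17, t(3*1)) = -1/3 - (-9/2 - 1/4*17) = -1/3 - (-9/2 - 17/4) = -1/3 - 1*(-35/4) = -1/3 + 35/4 = 101/12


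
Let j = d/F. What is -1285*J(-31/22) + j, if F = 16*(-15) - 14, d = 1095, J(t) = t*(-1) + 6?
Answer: -13306415/1397 ≈ -9525.0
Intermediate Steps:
J(t) = 6 - t (J(t) = -t + 6 = 6 - t)
F = -254 (F = -240 - 14 = -254)
j = -1095/254 (j = 1095/(-254) = 1095*(-1/254) = -1095/254 ≈ -4.3110)
-1285*J(-31/22) + j = -1285*(6 - (-31)/22) - 1095/254 = -1285*(6 - 1*(-31/22)) - 1095/254 = -1285*(6 + 31/22) - 1095/254 = -1285*163/22 - 1095/254 = -209455/22 - 1095/254 = -13306415/1397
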